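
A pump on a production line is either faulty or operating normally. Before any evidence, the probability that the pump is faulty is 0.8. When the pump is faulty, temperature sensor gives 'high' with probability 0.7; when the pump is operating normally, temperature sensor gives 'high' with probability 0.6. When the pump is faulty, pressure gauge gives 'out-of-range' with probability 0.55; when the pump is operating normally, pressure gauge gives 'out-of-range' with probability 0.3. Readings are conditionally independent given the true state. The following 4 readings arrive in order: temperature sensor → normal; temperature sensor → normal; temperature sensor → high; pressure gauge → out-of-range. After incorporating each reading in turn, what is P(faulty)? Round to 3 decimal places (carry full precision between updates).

Apply Bayes' rule sequentially, carrying P(faulty) forward.
After temperature sensor='normal': P(faulty) = 0.3·0.8000 / (0.3·0.8000 + 0.4·0.2000) ≈ 0.7500
After temperature sensor='normal': P(faulty) = 0.3·0.7500 / (0.3·0.7500 + 0.4·0.2500) ≈ 0.6923
After temperature sensor='high': P(faulty) = 0.7·0.6923 / (0.7·0.6923 + 0.6·0.3077) ≈ 0.7241
After pressure gauge='out-of-range': P(faulty) = 0.55·0.7241 / (0.55·0.7241 + 0.3·0.2759) ≈ 0.8280

0.828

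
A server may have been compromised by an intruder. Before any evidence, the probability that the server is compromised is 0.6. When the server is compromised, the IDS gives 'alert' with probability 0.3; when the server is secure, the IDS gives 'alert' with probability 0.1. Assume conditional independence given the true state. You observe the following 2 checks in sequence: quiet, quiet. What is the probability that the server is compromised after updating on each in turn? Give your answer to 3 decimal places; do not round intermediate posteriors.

0.476

After 'quiet': P(compromised) = 0.7·0.6000 / (0.7·0.6000 + 0.9·0.4000) ≈ 0.5385
After 'quiet': P(compromised) = 0.7·0.5385 / (0.7·0.5385 + 0.9·0.4615) ≈ 0.4757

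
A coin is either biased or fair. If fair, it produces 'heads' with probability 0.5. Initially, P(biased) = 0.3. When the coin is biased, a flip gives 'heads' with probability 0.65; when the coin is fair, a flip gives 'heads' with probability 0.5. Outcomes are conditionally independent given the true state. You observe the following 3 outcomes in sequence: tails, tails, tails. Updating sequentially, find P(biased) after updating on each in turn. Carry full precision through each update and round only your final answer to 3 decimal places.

0.128

After 'tails': P(biased) = 0.35·0.3000 / (0.35·0.3000 + 0.5·0.7000) ≈ 0.2308
After 'tails': P(biased) = 0.35·0.2308 / (0.35·0.2308 + 0.5·0.7692) ≈ 0.1736
After 'tails': P(biased) = 0.35·0.1736 / (0.35·0.1736 + 0.5·0.8264) ≈ 0.1282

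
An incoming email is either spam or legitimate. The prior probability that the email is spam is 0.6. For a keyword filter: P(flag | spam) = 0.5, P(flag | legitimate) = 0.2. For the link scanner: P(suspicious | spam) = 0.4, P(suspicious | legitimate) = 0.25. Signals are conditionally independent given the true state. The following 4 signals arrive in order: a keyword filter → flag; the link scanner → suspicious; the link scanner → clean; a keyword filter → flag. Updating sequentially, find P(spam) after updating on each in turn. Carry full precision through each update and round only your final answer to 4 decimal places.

After a keyword filter='flag': P(spam) = 0.5·0.6000 / (0.5·0.6000 + 0.2·0.4000) ≈ 0.7895
After the link scanner='suspicious': P(spam) = 0.4·0.7895 / (0.4·0.7895 + 0.25·0.2105) ≈ 0.8571
After the link scanner='clean': P(spam) = 0.6·0.8571 / (0.6·0.8571 + 0.75·0.1429) ≈ 0.8276
After a keyword filter='flag': P(spam) = 0.5·0.8276 / (0.5·0.8276 + 0.2·0.1724) ≈ 0.9231

0.9231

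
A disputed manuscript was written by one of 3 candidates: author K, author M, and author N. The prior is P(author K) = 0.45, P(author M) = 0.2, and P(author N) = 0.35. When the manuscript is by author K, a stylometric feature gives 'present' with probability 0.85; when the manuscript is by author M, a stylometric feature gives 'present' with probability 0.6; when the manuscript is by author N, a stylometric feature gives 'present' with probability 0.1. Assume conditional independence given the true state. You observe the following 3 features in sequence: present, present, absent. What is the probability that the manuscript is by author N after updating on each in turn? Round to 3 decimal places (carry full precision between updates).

After 'present': normaliser = 0.85·0.4500 + 0.6·0.2000 + 0.1·0.3500; P(author K) ≈ 0.7116, P(author M) ≈ 0.2233, P(author N) ≈ 0.0651
After 'present': normaliser = 0.85·0.7116 + 0.6·0.2233 + 0.1·0.0651; P(author K) ≈ 0.8115, P(author M) ≈ 0.1797, P(author N) ≈ 0.0087
After 'absent': normaliser = 0.15·0.8115 + 0.4·0.1797 + 0.9·0.0087; P(author K) ≈ 0.6042, P(author M) ≈ 0.3568, P(author N) ≈ 0.0390

0.039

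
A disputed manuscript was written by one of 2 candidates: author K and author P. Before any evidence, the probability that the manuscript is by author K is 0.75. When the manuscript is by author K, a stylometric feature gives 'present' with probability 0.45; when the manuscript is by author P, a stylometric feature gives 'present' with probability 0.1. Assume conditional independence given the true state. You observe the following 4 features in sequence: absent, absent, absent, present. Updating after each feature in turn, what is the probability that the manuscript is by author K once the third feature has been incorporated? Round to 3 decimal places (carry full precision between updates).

0.406

After 'absent': P(author K) = 0.55·0.7500 / (0.55·0.7500 + 0.9·0.2500) ≈ 0.6471
After 'absent': P(author K) = 0.55·0.6471 / (0.55·0.6471 + 0.9·0.3529) ≈ 0.5284
After 'absent': P(author K) = 0.55·0.5284 / (0.55·0.5284 + 0.9·0.4716) ≈ 0.4064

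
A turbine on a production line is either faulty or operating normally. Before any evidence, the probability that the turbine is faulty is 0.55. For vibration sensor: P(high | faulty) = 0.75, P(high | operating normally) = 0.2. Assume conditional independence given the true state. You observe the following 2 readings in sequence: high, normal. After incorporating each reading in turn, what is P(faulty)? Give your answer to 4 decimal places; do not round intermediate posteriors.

0.5889

Each posterior becomes the prior for the next update.
After 'high': P(faulty) = 0.75·0.5500 / (0.75·0.5500 + 0.2·0.4500) ≈ 0.8209
After 'normal': P(faulty) = 0.25·0.8209 / (0.25·0.8209 + 0.8·0.1791) ≈ 0.5889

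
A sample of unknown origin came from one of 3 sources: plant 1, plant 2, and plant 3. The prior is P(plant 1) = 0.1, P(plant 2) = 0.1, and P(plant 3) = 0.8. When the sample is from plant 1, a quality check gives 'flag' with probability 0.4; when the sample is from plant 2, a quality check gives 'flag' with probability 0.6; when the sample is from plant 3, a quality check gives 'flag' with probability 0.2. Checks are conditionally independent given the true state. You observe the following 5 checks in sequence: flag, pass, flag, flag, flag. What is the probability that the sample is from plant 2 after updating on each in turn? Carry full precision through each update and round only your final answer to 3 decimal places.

0.669

After 'flag': normaliser = 0.4·0.1000 + 0.6·0.1000 + 0.2·0.8000; P(plant 1) ≈ 0.1538, P(plant 2) ≈ 0.2308, P(plant 3) ≈ 0.6154
After 'pass': normaliser = 0.6·0.1538 + 0.4·0.2308 + 0.8·0.6154; P(plant 1) ≈ 0.1364, P(plant 2) ≈ 0.1364, P(plant 3) ≈ 0.7273
After 'flag': normaliser = 0.4·0.1364 + 0.6·0.1364 + 0.2·0.7273; P(plant 1) ≈ 0.1935, P(plant 2) ≈ 0.2903, P(plant 3) ≈ 0.5161
After 'flag': normaliser = 0.4·0.1935 + 0.6·0.2903 + 0.2·0.5161; P(plant 1) ≈ 0.2182, P(plant 2) ≈ 0.4909, P(plant 3) ≈ 0.2909
After 'flag': normaliser = 0.4·0.2182 + 0.6·0.4909 + 0.2·0.2909; P(plant 1) ≈ 0.1983, P(plant 2) ≈ 0.6694, P(plant 3) ≈ 0.1322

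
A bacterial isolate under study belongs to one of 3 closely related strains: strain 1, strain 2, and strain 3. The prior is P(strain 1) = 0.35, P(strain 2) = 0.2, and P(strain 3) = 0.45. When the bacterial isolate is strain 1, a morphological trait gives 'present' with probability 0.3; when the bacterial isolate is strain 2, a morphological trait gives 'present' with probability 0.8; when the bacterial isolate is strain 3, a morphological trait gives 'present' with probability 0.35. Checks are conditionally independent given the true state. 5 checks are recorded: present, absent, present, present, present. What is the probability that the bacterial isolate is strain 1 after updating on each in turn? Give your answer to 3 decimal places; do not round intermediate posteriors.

After 'present': normaliser = 0.3·0.3500 + 0.8·0.2000 + 0.35·0.4500; P(strain 1) ≈ 0.2485, P(strain 2) ≈ 0.3787, P(strain 3) ≈ 0.3728
After 'absent': normaliser = 0.7·0.2485 + 0.2·0.3787 + 0.65·0.3728; P(strain 1) ≈ 0.3536, P(strain 2) ≈ 0.1539, P(strain 3) ≈ 0.4925
After 'present': normaliser = 0.3·0.3536 + 0.8·0.1539 + 0.35·0.4925; P(strain 1) ≈ 0.2641, P(strain 2) ≈ 0.3067, P(strain 3) ≈ 0.4292
After 'present': normaliser = 0.3·0.2641 + 0.8·0.3067 + 0.35·0.4292; P(strain 1) ≈ 0.1669, P(strain 2) ≈ 0.5167, P(strain 3) ≈ 0.3164
After 'present': normaliser = 0.3·0.1669 + 0.8·0.5167 + 0.35·0.3164; P(strain 1) ≈ 0.0872, P(strain 2) ≈ 0.7199, P(strain 3) ≈ 0.1929

0.087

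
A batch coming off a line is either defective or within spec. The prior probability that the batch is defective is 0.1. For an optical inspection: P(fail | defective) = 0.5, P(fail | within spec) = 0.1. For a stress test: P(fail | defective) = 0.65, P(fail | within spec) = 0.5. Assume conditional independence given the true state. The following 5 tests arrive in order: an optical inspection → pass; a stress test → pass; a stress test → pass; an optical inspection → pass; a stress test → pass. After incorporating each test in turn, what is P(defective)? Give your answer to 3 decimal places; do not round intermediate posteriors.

Each posterior becomes the prior for the next update.
After an optical inspection='pass': P(defective) = 0.5·0.1000 / (0.5·0.1000 + 0.9·0.9000) ≈ 0.0581
After a stress test='pass': P(defective) = 0.35·0.0581 / (0.35·0.0581 + 0.5·0.9419) ≈ 0.0414
After a stress test='pass': P(defective) = 0.35·0.0414 / (0.35·0.0414 + 0.5·0.9586) ≈ 0.0294
After an optical inspection='pass': P(defective) = 0.5·0.0294 / (0.5·0.0294 + 0.9·0.9706) ≈ 0.0165
After a stress test='pass': P(defective) = 0.35·0.0165 / (0.35·0.0165 + 0.5·0.9835) ≈ 0.0116

0.012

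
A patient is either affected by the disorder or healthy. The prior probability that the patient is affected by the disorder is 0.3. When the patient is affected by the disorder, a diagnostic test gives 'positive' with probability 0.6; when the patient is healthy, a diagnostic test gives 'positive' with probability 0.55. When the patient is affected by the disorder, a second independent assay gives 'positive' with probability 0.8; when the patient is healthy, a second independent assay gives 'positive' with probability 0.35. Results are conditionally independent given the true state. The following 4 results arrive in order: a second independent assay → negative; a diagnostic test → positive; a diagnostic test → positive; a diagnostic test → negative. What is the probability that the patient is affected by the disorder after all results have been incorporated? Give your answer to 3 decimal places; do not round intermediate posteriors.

0.122

After a second independent assay='negative': P(affected) = 0.2·0.3000 / (0.2·0.3000 + 0.65·0.7000) ≈ 0.1165
After a diagnostic test='positive': P(affected) = 0.6·0.1165 / (0.6·0.1165 + 0.55·0.8835) ≈ 0.1258
After a diagnostic test='positive': P(affected) = 0.6·0.1258 / (0.6·0.1258 + 0.55·0.8742) ≈ 0.1356
After a diagnostic test='negative': P(affected) = 0.4·0.1356 / (0.4·0.1356 + 0.45·0.8644) ≈ 0.1224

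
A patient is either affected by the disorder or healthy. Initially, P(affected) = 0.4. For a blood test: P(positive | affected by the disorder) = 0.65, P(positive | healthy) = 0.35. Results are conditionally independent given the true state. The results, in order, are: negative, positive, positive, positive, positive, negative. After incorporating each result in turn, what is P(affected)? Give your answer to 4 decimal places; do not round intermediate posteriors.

After 'negative': P(affected) = 0.35·0.4000 / (0.35·0.4000 + 0.65·0.6000) ≈ 0.2642
After 'positive': P(affected) = 0.65·0.2642 / (0.65·0.2642 + 0.35·0.7358) ≈ 0.4000
After 'positive': P(affected) = 0.65·0.4000 / (0.65·0.4000 + 0.35·0.6000) ≈ 0.5532
After 'positive': P(affected) = 0.65·0.5532 / (0.65·0.5532 + 0.35·0.4468) ≈ 0.6969
After 'positive': P(affected) = 0.65·0.6969 / (0.65·0.6969 + 0.35·0.3031) ≈ 0.8103
After 'negative': P(affected) = 0.35·0.8103 / (0.35·0.8103 + 0.65·0.1897) ≈ 0.6969

0.6969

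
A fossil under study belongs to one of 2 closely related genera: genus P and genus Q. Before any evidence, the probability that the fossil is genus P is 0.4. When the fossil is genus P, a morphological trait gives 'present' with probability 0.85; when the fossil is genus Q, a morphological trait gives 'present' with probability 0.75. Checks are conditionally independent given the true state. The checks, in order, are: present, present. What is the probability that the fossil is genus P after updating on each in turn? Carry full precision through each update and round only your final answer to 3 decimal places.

After 'present': P(genus P) = 0.85·0.4000 / (0.85·0.4000 + 0.75·0.6000) ≈ 0.4304
After 'present': P(genus P) = 0.85·0.4304 / (0.85·0.4304 + 0.75·0.5696) ≈ 0.4613

0.461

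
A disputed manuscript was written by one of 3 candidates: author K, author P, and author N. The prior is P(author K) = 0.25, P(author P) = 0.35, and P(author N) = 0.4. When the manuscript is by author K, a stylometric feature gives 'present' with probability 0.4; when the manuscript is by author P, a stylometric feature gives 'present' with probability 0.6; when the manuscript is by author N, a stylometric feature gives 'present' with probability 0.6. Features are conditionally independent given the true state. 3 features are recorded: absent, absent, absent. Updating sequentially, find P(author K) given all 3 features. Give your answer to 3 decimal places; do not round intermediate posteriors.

Apply Bayes' rule sequentially, carrying P(author K) forward.
After 'absent': normaliser = 0.6·0.2500 + 0.4·0.3500 + 0.4·0.4000; P(author K) ≈ 0.3333, P(author P) ≈ 0.3111, P(author N) ≈ 0.3556
After 'absent': normaliser = 0.6·0.3333 + 0.4·0.3111 + 0.4·0.3556; P(author K) ≈ 0.4286, P(author P) ≈ 0.2667, P(author N) ≈ 0.3048
After 'absent': normaliser = 0.6·0.4286 + 0.4·0.2667 + 0.4·0.3048; P(author K) ≈ 0.5294, P(author P) ≈ 0.2196, P(author N) ≈ 0.2510

0.529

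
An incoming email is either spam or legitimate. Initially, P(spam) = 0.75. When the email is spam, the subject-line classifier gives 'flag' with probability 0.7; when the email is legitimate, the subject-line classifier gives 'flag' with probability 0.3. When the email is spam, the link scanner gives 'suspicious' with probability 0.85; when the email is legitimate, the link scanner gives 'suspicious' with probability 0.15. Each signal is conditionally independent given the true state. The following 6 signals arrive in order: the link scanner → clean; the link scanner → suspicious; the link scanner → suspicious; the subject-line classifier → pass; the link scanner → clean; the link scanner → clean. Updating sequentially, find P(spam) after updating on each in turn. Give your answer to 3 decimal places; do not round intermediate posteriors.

Each posterior becomes the prior for the next update.
After the link scanner='clean': P(spam) = 0.15·0.7500 / (0.15·0.7500 + 0.85·0.2500) ≈ 0.3462
After the link scanner='suspicious': P(spam) = 0.85·0.3462 / (0.85·0.3462 + 0.15·0.6538) ≈ 0.7500
After the link scanner='suspicious': P(spam) = 0.85·0.7500 / (0.85·0.7500 + 0.15·0.2500) ≈ 0.9444
After the subject-line classifier='pass': P(spam) = 0.3·0.9444 / (0.3·0.9444 + 0.7·0.0556) ≈ 0.8793
After the link scanner='clean': P(spam) = 0.15·0.8793 / (0.15·0.8793 + 0.85·0.1207) ≈ 0.5625
After the link scanner='clean': P(spam) = 0.15·0.5625 / (0.15·0.5625 + 0.85·0.4375) ≈ 0.1849

0.185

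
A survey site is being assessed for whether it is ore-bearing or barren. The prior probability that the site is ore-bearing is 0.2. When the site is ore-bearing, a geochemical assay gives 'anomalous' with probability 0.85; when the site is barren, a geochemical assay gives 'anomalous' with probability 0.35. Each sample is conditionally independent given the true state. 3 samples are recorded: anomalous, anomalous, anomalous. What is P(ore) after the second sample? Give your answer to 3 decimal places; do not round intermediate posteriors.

After 'anomalous': P(ore) = 0.85·0.2000 / (0.85·0.2000 + 0.35·0.8000) ≈ 0.3778
After 'anomalous': P(ore) = 0.85·0.3778 / (0.85·0.3778 + 0.35·0.6222) ≈ 0.5959

0.596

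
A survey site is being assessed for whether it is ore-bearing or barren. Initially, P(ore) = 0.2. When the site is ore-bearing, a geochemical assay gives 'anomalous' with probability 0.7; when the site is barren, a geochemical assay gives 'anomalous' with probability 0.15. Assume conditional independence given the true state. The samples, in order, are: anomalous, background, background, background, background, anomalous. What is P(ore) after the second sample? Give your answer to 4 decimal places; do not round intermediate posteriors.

After 'anomalous': P(ore) = 0.7·0.2000 / (0.7·0.2000 + 0.15·0.8000) ≈ 0.5385
After 'background': P(ore) = 0.3·0.5385 / (0.3·0.5385 + 0.85·0.4615) ≈ 0.2917

0.2917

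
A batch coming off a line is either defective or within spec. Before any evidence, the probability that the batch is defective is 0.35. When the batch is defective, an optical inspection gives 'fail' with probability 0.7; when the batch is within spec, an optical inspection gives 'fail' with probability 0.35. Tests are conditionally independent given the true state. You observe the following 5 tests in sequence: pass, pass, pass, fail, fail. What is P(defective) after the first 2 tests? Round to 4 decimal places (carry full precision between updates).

0.1029

After 'pass': P(defective) = 0.3·0.3500 / (0.3·0.3500 + 0.65·0.6500) ≈ 0.1991
After 'pass': P(defective) = 0.3·0.1991 / (0.3·0.1991 + 0.65·0.8009) ≈ 0.1029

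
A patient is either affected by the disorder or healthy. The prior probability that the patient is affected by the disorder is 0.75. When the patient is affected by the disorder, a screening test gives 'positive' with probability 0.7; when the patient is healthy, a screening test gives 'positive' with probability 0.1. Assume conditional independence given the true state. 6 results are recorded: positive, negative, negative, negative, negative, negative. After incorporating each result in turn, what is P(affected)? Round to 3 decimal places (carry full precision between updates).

Each posterior becomes the prior for the next update.
After 'positive': P(affected) = 0.7·0.7500 / (0.7·0.7500 + 0.1·0.2500) ≈ 0.9545
After 'negative': P(affected) = 0.3·0.9545 / (0.3·0.9545 + 0.9·0.0455) ≈ 0.8750
After 'negative': P(affected) = 0.3·0.8750 / (0.3·0.8750 + 0.9·0.1250) ≈ 0.7000
After 'negative': P(affected) = 0.3·0.7000 / (0.3·0.7000 + 0.9·0.3000) ≈ 0.4375
After 'negative': P(affected) = 0.3·0.4375 / (0.3·0.4375 + 0.9·0.5625) ≈ 0.2059
After 'negative': P(affected) = 0.3·0.2059 / (0.3·0.2059 + 0.9·0.7941) ≈ 0.0795

0.080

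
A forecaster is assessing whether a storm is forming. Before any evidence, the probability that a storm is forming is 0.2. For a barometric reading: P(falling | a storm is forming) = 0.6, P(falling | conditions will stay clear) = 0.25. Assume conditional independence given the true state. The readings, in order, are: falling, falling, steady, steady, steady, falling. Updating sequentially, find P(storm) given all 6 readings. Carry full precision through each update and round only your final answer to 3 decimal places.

0.344

Each posterior becomes the prior for the next update.
After 'falling': P(storm) = 0.6·0.2000 / (0.6·0.2000 + 0.25·0.8000) ≈ 0.3750
After 'falling': P(storm) = 0.6·0.3750 / (0.6·0.3750 + 0.25·0.6250) ≈ 0.5902
After 'steady': P(storm) = 0.4·0.5902 / (0.4·0.5902 + 0.75·0.4098) ≈ 0.4344
After 'steady': P(storm) = 0.4·0.4344 / (0.4·0.4344 + 0.75·0.5656) ≈ 0.2906
After 'steady': P(storm) = 0.4·0.2906 / (0.4·0.2906 + 0.75·0.7094) ≈ 0.1793
After 'falling': P(storm) = 0.6·0.1793 / (0.6·0.1793 + 0.25·0.8207) ≈ 0.3440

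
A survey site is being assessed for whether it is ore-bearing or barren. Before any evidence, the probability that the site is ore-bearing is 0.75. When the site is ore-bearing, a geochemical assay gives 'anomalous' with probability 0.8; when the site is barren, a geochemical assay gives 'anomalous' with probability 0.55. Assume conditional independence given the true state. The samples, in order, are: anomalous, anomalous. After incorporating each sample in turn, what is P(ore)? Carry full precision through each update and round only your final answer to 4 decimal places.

0.8639

After 'anomalous': P(ore) = 0.8·0.7500 / (0.8·0.7500 + 0.55·0.2500) ≈ 0.8136
After 'anomalous': P(ore) = 0.8·0.8136 / (0.8·0.8136 + 0.55·0.1864) ≈ 0.8639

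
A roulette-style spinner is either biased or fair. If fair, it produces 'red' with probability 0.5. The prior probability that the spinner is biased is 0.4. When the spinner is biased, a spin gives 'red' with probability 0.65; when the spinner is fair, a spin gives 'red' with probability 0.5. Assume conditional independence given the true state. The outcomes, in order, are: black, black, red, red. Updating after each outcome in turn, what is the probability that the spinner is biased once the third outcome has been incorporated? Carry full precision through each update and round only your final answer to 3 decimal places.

0.298

After 'black': P(biased) = 0.35·0.4000 / (0.35·0.4000 + 0.5·0.6000) ≈ 0.3182
After 'black': P(biased) = 0.35·0.3182 / (0.35·0.3182 + 0.5·0.6818) ≈ 0.2462
After 'red': P(biased) = 0.65·0.2462 / (0.65·0.2462 + 0.5·0.7538) ≈ 0.2981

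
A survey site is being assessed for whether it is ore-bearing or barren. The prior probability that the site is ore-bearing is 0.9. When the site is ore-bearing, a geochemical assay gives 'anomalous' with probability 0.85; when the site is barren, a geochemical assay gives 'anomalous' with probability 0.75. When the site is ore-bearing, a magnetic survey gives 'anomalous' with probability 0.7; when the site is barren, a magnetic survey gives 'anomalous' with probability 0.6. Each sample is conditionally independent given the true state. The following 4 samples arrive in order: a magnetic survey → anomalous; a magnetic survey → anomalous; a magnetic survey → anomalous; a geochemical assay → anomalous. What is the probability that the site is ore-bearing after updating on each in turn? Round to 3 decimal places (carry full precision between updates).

After a magnetic survey='anomalous': P(ore) = 0.7·0.9000 / (0.7·0.9000 + 0.6·0.1000) ≈ 0.9130
After a magnetic survey='anomalous': P(ore) = 0.7·0.9130 / (0.7·0.9130 + 0.6·0.0870) ≈ 0.9245
After a magnetic survey='anomalous': P(ore) = 0.7·0.9245 / (0.7·0.9245 + 0.6·0.0755) ≈ 0.9346
After a geochemical assay='anomalous': P(ore) = 0.85·0.9346 / (0.85·0.9346 + 0.75·0.0654) ≈ 0.9419

0.942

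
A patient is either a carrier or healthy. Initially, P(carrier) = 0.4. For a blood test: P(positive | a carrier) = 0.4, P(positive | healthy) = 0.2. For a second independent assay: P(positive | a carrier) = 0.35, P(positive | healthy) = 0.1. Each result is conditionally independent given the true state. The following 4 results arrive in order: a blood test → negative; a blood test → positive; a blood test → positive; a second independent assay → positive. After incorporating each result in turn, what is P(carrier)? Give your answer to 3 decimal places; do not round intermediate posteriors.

0.875

After a blood test='negative': P(carrier) = 0.6·0.4000 / (0.6·0.4000 + 0.8·0.6000) ≈ 0.3333
After a blood test='positive': P(carrier) = 0.4·0.3333 / (0.4·0.3333 + 0.2·0.6667) ≈ 0.5000
After a blood test='positive': P(carrier) = 0.4·0.5000 / (0.4·0.5000 + 0.2·0.5000) ≈ 0.6667
After a second independent assay='positive': P(carrier) = 0.35·0.6667 / (0.35·0.6667 + 0.1·0.3333) ≈ 0.8750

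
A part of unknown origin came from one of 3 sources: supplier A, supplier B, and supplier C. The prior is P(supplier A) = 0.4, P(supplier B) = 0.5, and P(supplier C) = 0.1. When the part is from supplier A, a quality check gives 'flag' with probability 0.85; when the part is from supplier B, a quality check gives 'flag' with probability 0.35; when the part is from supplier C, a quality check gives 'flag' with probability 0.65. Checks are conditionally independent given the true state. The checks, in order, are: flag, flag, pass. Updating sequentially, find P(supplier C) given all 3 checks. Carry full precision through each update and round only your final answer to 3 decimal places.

0.151

After 'flag': normaliser = 0.85·0.4000 + 0.35·0.5000 + 0.65·0.1000; P(supplier A) ≈ 0.5862, P(supplier B) ≈ 0.3017, P(supplier C) ≈ 0.1121
After 'flag': normaliser = 0.85·0.5862 + 0.35·0.3017 + 0.65·0.1121; P(supplier A) ≈ 0.7363, P(supplier B) ≈ 0.1561, P(supplier C) ≈ 0.1076
After 'pass': normaliser = 0.15·0.7363 + 0.65·0.1561 + 0.35·0.1076; P(supplier A) ≈ 0.4426, P(supplier B) ≈ 0.4065, P(supplier C) ≈ 0.1510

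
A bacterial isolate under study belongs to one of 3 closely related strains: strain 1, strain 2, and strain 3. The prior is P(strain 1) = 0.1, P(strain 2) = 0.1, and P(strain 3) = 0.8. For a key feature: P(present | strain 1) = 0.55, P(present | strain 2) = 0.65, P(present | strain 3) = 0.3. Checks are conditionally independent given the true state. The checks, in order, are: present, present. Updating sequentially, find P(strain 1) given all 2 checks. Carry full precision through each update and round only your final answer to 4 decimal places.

0.2093

Apply Bayes' rule sequentially, carrying P(strain 1) forward.
After 'present': normaliser = 0.55·0.1000 + 0.65·0.1000 + 0.3·0.8000; P(strain 1) ≈ 0.1528, P(strain 2) ≈ 0.1806, P(strain 3) ≈ 0.6667
After 'present': normaliser = 0.55·0.1528 + 0.65·0.1806 + 0.3·0.6667; P(strain 1) ≈ 0.2093, P(strain 2) ≈ 0.2924, P(strain 3) ≈ 0.4983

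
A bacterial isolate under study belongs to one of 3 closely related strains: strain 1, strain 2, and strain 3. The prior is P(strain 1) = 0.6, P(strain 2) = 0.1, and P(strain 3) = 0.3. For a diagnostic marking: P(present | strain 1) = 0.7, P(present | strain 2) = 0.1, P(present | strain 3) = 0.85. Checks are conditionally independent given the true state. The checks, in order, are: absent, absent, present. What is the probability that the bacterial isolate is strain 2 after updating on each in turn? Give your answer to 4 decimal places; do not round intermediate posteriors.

0.1569

After 'absent': normaliser = 0.3·0.6000 + 0.9·0.1000 + 0.15·0.3000; P(strain 1) ≈ 0.5714, P(strain 2) ≈ 0.2857, P(strain 3) ≈ 0.1429
After 'absent': normaliser = 0.3·0.5714 + 0.9·0.2857 + 0.15·0.1429; P(strain 1) ≈ 0.3810, P(strain 2) ≈ 0.5714, P(strain 3) ≈ 0.0476
After 'present': normaliser = 0.7·0.3810 + 0.1·0.5714 + 0.85·0.0476; P(strain 1) ≈ 0.7320, P(strain 2) ≈ 0.1569, P(strain 3) ≈ 0.1111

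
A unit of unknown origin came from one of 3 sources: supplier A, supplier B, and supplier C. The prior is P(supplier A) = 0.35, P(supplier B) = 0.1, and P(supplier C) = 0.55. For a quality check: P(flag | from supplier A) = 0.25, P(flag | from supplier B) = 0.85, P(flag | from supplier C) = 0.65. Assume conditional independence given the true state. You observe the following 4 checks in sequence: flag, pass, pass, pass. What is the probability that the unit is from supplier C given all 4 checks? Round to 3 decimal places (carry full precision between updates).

0.292

Apply Bayes' rule sequentially, carrying P(supplier C) forward.
After 'flag': normaliser = 0.25·0.3500 + 0.85·0.1000 + 0.65·0.5500; P(supplier A) ≈ 0.1651, P(supplier B) ≈ 0.1604, P(supplier C) ≈ 0.6745
After 'pass': normaliser = 0.75·0.1651 + 0.15·0.1604 + 0.35·0.6745; P(supplier A) ≈ 0.3225, P(supplier B) ≈ 0.0627, P(supplier C) ≈ 0.6149
After 'pass': normaliser = 0.75·0.3225 + 0.15·0.0627 + 0.35·0.6149; P(supplier A) ≈ 0.5185, P(supplier B) ≈ 0.0201, P(supplier C) ≈ 0.4614
After 'pass': normaliser = 0.75·0.5185 + 0.15·0.0201 + 0.35·0.4614; P(supplier A) ≈ 0.7027, P(supplier B) ≈ 0.0055, P(supplier C) ≈ 0.2918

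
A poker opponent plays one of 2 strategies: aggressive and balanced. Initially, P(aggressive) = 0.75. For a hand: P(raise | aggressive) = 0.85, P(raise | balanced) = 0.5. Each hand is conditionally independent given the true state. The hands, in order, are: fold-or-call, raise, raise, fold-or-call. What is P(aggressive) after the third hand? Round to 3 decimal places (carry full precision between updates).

After 'fold-or-call': P(aggressive) = 0.15·0.7500 / (0.15·0.7500 + 0.5·0.2500) ≈ 0.4737
After 'raise': P(aggressive) = 0.85·0.4737 / (0.85·0.4737 + 0.5·0.5263) ≈ 0.6047
After 'raise': P(aggressive) = 0.85·0.6047 / (0.85·0.6047 + 0.5·0.3953) ≈ 0.7223

0.722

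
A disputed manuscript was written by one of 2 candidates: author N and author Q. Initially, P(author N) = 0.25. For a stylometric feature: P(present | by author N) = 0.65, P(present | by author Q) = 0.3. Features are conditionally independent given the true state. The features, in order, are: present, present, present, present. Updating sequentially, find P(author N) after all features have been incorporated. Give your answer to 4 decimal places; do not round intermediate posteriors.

0.8802

After 'present': P(author N) = 0.65·0.2500 / (0.65·0.2500 + 0.3·0.7500) ≈ 0.4194
After 'present': P(author N) = 0.65·0.4194 / (0.65·0.4194 + 0.3·0.5806) ≈ 0.6101
After 'present': P(author N) = 0.65·0.6101 / (0.65·0.6101 + 0.3·0.3899) ≈ 0.7722
After 'present': P(author N) = 0.65·0.7722 / (0.65·0.7722 + 0.3·0.2278) ≈ 0.8802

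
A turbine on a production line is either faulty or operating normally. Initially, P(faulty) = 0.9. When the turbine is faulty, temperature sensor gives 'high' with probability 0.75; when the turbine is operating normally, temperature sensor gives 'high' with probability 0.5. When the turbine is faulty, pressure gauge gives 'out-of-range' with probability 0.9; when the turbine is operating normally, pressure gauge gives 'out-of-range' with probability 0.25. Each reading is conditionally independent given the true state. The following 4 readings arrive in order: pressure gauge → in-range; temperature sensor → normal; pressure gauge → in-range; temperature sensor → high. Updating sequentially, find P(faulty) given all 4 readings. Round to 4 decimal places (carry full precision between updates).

After pressure gauge='in-range': P(faulty) = 0.1·0.9000 / (0.1·0.9000 + 0.75·0.1000) ≈ 0.5455
After temperature sensor='normal': P(faulty) = 0.25·0.5455 / (0.25·0.5455 + 0.5·0.4545) ≈ 0.3750
After pressure gauge='in-range': P(faulty) = 0.1·0.3750 / (0.1·0.3750 + 0.75·0.6250) ≈ 0.0741
After temperature sensor='high': P(faulty) = 0.75·0.0741 / (0.75·0.0741 + 0.5·0.9259) ≈ 0.1071

0.1071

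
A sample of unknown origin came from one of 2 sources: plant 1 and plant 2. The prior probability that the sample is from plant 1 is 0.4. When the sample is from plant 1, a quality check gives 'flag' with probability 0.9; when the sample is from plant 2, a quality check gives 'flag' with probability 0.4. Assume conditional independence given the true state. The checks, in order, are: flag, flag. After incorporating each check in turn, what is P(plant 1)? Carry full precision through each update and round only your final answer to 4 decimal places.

After 'flag': P(plant 1) = 0.9·0.4000 / (0.9·0.4000 + 0.4·0.6000) ≈ 0.6000
After 'flag': P(plant 1) = 0.9·0.6000 / (0.9·0.6000 + 0.4·0.4000) ≈ 0.7714

0.7714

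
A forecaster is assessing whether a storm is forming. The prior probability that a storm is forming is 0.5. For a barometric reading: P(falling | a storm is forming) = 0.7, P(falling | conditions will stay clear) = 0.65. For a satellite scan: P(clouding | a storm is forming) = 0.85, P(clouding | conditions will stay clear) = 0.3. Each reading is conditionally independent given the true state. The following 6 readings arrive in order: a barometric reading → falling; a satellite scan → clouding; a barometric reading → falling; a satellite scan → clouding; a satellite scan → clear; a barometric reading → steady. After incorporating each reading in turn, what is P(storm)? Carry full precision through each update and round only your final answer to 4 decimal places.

0.6310

After a barometric reading='falling': P(storm) = 0.7·0.5000 / (0.7·0.5000 + 0.65·0.5000) ≈ 0.5185
After a satellite scan='clouding': P(storm) = 0.85·0.5185 / (0.85·0.5185 + 0.3·0.4815) ≈ 0.7532
After a barometric reading='falling': P(storm) = 0.7·0.7532 / (0.7·0.7532 + 0.65·0.2468) ≈ 0.7667
After a satellite scan='clouding': P(storm) = 0.85·0.7667 / (0.85·0.7667 + 0.3·0.2333) ≈ 0.9030
After a satellite scan='clear': P(storm) = 0.15·0.9030 / (0.15·0.9030 + 0.7·0.0970) ≈ 0.6661
After a barometric reading='steady': P(storm) = 0.3·0.6661 / (0.3·0.6661 + 0.35·0.3339) ≈ 0.6310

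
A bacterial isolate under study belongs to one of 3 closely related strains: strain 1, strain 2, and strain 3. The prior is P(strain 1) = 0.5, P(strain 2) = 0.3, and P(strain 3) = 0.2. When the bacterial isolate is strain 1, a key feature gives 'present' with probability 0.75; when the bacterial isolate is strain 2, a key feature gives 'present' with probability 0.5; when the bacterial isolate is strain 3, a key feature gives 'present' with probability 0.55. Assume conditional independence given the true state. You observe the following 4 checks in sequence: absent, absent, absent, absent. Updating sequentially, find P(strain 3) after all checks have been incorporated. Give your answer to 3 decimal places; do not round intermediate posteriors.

0.284

After 'absent': normaliser = 0.25·0.5000 + 0.5·0.3000 + 0.45·0.2000; P(strain 1) ≈ 0.3425, P(strain 2) ≈ 0.4110, P(strain 3) ≈ 0.2466
After 'absent': normaliser = 0.25·0.3425 + 0.5·0.4110 + 0.45·0.2466; P(strain 1) ≈ 0.2129, P(strain 2) ≈ 0.5111, P(strain 3) ≈ 0.2760
After 'absent': normaliser = 0.25·0.2129 + 0.5·0.5111 + 0.45·0.2760; P(strain 1) ≈ 0.1230, P(strain 2) ≈ 0.5902, P(strain 3) ≈ 0.2868
After 'absent': normaliser = 0.25·0.1230 + 0.5·0.5902 + 0.45·0.2868; P(strain 1) ≈ 0.0676, P(strain 2) ≈ 0.6487, P(strain 3) ≈ 0.2837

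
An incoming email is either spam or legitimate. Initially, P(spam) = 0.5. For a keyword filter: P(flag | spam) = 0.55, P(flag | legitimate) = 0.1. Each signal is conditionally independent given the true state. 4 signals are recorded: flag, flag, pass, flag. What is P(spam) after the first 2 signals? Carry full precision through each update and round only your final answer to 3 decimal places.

Each posterior becomes the prior for the next update.
After 'flag': P(spam) = 0.55·0.5000 / (0.55·0.5000 + 0.1·0.5000) ≈ 0.8462
After 'flag': P(spam) = 0.55·0.8462 / (0.55·0.8462 + 0.1·0.1538) ≈ 0.9680

0.968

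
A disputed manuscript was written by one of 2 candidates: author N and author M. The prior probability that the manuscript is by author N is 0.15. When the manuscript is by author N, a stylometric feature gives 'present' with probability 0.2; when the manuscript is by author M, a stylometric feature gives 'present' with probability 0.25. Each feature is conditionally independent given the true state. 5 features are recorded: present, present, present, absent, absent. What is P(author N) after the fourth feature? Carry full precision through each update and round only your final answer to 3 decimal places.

After 'present': P(author N) = 0.2·0.1500 / (0.2·0.1500 + 0.25·0.8500) ≈ 0.1237
After 'present': P(author N) = 0.2·0.1237 / (0.2·0.1237 + 0.25·0.8763) ≈ 0.1015
After 'present': P(author N) = 0.2·0.1015 / (0.2·0.1015 + 0.25·0.8985) ≈ 0.0829
After 'absent': P(author N) = 0.8·0.0829 / (0.8·0.0829 + 0.75·0.9171) ≈ 0.0879

0.088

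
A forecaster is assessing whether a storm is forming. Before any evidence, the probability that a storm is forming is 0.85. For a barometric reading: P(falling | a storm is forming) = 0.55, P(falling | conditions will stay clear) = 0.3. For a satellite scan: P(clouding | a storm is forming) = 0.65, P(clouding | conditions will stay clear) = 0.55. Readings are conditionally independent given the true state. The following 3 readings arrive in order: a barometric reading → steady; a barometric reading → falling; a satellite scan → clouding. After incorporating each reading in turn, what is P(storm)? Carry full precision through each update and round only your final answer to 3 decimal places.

After a barometric reading='steady': P(storm) = 0.45·0.8500 / (0.45·0.8500 + 0.7·0.1500) ≈ 0.7846
After a barometric reading='falling': P(storm) = 0.55·0.7846 / (0.55·0.7846 + 0.3·0.2154) ≈ 0.8698
After a satellite scan='clouding': P(storm) = 0.65·0.8698 / (0.65·0.8698 + 0.55·0.1302) ≈ 0.8876

0.888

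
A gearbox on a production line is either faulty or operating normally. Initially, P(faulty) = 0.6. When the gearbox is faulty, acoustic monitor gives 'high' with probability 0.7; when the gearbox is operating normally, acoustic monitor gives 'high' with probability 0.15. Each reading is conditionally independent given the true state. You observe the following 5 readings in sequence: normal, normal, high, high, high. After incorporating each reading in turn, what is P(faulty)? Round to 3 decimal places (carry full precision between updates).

After 'normal': P(faulty) = 0.3·0.6000 / (0.3·0.6000 + 0.85·0.4000) ≈ 0.3462
After 'normal': P(faulty) = 0.3·0.3462 / (0.3·0.3462 + 0.85·0.6538) ≈ 0.1574
After 'high': P(faulty) = 0.7·0.1574 / (0.7·0.1574 + 0.15·0.8426) ≈ 0.4658
After 'high': P(faulty) = 0.7·0.4658 / (0.7·0.4658 + 0.15·0.5342) ≈ 0.8027
After 'high': P(faulty) = 0.7·0.8027 / (0.7·0.8027 + 0.15·0.1973) ≈ 0.9500

0.950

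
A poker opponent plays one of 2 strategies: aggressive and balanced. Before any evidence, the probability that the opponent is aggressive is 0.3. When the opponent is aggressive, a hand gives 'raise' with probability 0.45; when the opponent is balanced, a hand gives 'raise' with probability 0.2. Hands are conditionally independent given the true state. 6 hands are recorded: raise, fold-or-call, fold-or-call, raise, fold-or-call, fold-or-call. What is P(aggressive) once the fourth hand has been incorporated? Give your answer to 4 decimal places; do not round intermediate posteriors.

After 'raise': P(aggressive) = 0.45·0.3000 / (0.45·0.3000 + 0.2·0.7000) ≈ 0.4909
After 'fold-or-call': P(aggressive) = 0.55·0.4909 / (0.55·0.4909 + 0.8·0.5091) ≈ 0.3987
After 'fold-or-call': P(aggressive) = 0.55·0.3987 / (0.55·0.3987 + 0.8·0.6013) ≈ 0.3131
After 'raise': P(aggressive) = 0.45·0.3131 / (0.45·0.3131 + 0.2·0.6869) ≈ 0.5063

0.5063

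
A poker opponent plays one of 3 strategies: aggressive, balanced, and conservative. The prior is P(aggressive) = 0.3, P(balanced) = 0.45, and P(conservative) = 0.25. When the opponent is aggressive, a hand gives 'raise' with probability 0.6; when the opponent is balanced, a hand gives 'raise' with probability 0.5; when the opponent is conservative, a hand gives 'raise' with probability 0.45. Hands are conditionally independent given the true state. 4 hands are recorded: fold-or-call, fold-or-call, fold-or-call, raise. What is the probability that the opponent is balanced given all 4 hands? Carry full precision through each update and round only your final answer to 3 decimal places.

Apply Bayes' rule sequentially, carrying P(balanced) forward.
After 'fold-or-call': normaliser = 0.4·0.3000 + 0.5·0.4500 + 0.55·0.2500; P(aggressive) ≈ 0.2487, P(balanced) ≈ 0.4663, P(conservative) ≈ 0.2850
After 'fold-or-call': normaliser = 0.4·0.2487 + 0.5·0.4663 + 0.55·0.2850; P(aggressive) ≈ 0.2033, P(balanced) ≈ 0.4764, P(conservative) ≈ 0.3203
After 'fold-or-call': normaliser = 0.4·0.2033 + 0.5·0.4764 + 0.55·0.3203; P(aggressive) ≈ 0.1640, P(balanced) ≈ 0.4806, P(conservative) ≈ 0.3554
After 'raise': normaliser = 0.6·0.1640 + 0.5·0.4806 + 0.45·0.3554; P(aggressive) ≈ 0.1974, P(balanced) ≈ 0.4819, P(conservative) ≈ 0.3207

0.482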